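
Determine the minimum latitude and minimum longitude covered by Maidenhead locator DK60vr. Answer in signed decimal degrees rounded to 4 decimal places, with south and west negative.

10.7083, -106.2500

Field D=3, K=10: +3·20° lon, +10·10° lat → SW at lon -120°, lat 10°.
Square 6, 0: +6·2° lon, +0·1° lat → SW at lon -108°, lat 10°.
Subsquare v=21, r=17: +21·0.0833333° lon, +17·0.0416667° lat → SW at lon -106.25°, lat 10.7083°.
latitude 10.7083, longitude -106.2500.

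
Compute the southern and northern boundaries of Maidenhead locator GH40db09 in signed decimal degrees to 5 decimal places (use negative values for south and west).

Field G=6, H=7: +6·20° lon, +7·10° lat → SW at lon -60°, lat -20°.
Square 4, 0: +4·2° lon, +0·1° lat → SW at lon -52°, lat -20°.
Subsquare d=3, b=1: +3·0.0833333° lon, +1·0.0416667° lat → SW at lon -51.75°, lat -19.9583°.
Extended square 0, 9: +0·0.00833333° lon, +9·0.00416667° lat → SW at lon -51.75°, lat -19.9208°.
Cell spans 0.00833333° lon × 0.00416667° lat.
south -19.92083, north -19.91667.

-19.92083, -19.91667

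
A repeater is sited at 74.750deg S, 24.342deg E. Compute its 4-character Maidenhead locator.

Offset from 180°W / 90°S: lon 204.34°, lat 15.25°.
Field: 204.34/20 → 10 → K, 15.25/10 → 1 → B; chars KB.
Square: 4.34/2 → 2, 5.25/1 → 5; chars 25.

KB25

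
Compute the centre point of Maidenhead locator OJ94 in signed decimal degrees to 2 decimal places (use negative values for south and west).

4.50, 119.00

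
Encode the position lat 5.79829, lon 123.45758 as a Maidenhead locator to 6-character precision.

PJ15rt

Add 180° to longitude and 90° to latitude: 303.4576, 95.7983.
Field: lon ⌊303.4576/20⌋ = 15 → P; lat ⌊95.7983/10⌋ = 9 → J.
Square: lon ⌊3.4576/2⌋ = 1; lat ⌊5.7983/1⌋ = 5.
Subsquare: lon ⌊1.4576/0.0833333⌋ = 17 → r; lat ⌊0.7983/0.0416667⌋ = 19 → t.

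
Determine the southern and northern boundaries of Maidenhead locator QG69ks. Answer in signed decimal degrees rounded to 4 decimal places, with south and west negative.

-20.2500, -20.2083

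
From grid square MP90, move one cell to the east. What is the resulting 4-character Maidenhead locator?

NP00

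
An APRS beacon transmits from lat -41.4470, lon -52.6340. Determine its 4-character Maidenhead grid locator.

Add 180° to longitude and 90° to latitude: 127.37, 48.55.
Field: lon ⌊127.37/20⌋ = 6 → G; lat ⌊48.55/10⌋ = 4 → E.
Square: lon ⌊7.37/2⌋ = 3; lat ⌊8.55/1⌋ = 8.

GE38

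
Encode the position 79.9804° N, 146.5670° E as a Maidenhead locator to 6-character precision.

Offset from 180°W / 90°S: lon 326.5670°, lat 169.9804°.
Field: lon ⌊326.5670/20⌋ = 16 → Q; lat ⌊169.9804/10⌋ = 16 → Q.
Square: lon ⌊6.5670/2⌋ = 3; lat ⌊9.9804/1⌋ = 9.
Subsquare: lon ⌊0.5670/0.0833333⌋ = 6 → g; lat ⌊0.9804/0.0416667⌋ = 23 → x.

QQ39gx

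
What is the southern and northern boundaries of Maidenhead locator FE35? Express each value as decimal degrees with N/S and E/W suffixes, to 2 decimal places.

45.00° S, 44.00° S

Field F=5, E=4: +5·20° lon, +4·10° lat → SW at lon -80°, lat -50°.
Square 3, 5: +3·2° lon, +5·1° lat → SW at lon -74°, lat -45°.
Cell spans 2° lon × 1° lat.
south 45.00° S, north 44.00° S.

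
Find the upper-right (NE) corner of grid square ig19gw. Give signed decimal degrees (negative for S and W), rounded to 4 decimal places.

-20.0417, -17.4167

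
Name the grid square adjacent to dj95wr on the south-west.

DJ95vq

Longitude subsquare w = 22; −1 → 21 = v.
Latitude subsquare r = 17; −1 → 16 = q.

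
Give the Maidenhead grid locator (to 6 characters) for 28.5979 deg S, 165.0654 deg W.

AG71lj

Offset from 180°W / 90°S: lon 14.9346°, lat 61.4021°.
Field: 14.9346/20 → 0 → A, 61.4021/10 → 6 → G; chars AG.
Square: 14.9346/2 → 7, 1.4021/1 → 1; chars 71.
Subsquare: 0.9346/0.0833333 → 11 → l, 0.4021/0.0416667 → 9 → j; chars lj.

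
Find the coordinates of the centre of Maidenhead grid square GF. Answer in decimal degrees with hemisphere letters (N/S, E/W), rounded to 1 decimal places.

35.0° S, 50.0° W

Field G=6, F=5: +6·20° lon, +5·10° lat → SW at lon -60°, lat -40°.
Cell spans 20° lon × 10° lat. Centre is SW corner plus half of each.
latitude 35.0° S, longitude 50.0° W.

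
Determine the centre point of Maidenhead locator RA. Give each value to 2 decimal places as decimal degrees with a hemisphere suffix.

Field R=17, A=0: +17·20° lon, +0·10° lat → SW at lon 160°, lat -90°.
Cell spans 20° lon × 10° lat. Centre is SW corner plus half of each.
latitude 85.00° S, longitude 170.00° E.

85.00° S, 170.00° E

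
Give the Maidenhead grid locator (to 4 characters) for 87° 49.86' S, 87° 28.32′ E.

NA32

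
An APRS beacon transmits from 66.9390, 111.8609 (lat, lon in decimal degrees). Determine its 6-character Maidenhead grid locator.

Offset from 180°W / 90°S: lon 291.8609°, lat 156.9390°.
Field: lon ⌊291.8609/20⌋ = 14 → O; lat ⌊156.9390/10⌋ = 15 → P.
Square: lon ⌊11.8609/2⌋ = 5; lat ⌊6.9390/1⌋ = 6.
Subsquare: lon ⌊1.8609/0.0833333⌋ = 22 → w; lat ⌊0.9390/0.0416667⌋ = 22 → w.

OP56ww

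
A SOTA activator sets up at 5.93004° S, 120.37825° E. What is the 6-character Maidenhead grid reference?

PI04eb

Shift to the Maidenhead origin (180°W, 90°S): lon 300.3782, lat 84.0700.
Field: lon ⌊300.3782/20⌋ = 15 → P; lat ⌊84.0700/10⌋ = 8 → I.
Square: lon ⌊0.3782/2⌋ = 0; lat ⌊4.0700/1⌋ = 4.
Subsquare: lon ⌊0.3782/0.0833333⌋ = 4 → e; lat ⌊0.0700/0.0416667⌋ = 1 → b.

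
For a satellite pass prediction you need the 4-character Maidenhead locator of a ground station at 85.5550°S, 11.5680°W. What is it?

Shift to the Maidenhead origin (180°W, 90°S): lon 168.43, lat 4.44.
Field: lon ⌊168.43/20⌋ = 8 → I; lat ⌊4.44/10⌋ = 0 → A.
Square: lon ⌊8.43/2⌋ = 4; lat ⌊4.44/1⌋ = 4.

IA44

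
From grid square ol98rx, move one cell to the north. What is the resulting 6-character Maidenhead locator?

Latitude subsquare x = 23; +1 → 24, wraps to 0 = a, carry into square.
Latitude square 8; +1 → 9.
The longitude characters are unchanged.

OL99ra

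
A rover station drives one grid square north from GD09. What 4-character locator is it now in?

GE00

Latitude square 9; +1 → 10, wraps to 0, carry into field.
Latitude field D = 3; +1 → 4 = E.
The longitude characters are unchanged.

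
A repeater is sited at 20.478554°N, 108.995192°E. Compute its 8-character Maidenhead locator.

Shift to the Maidenhead origin (180°W, 90°S): lon 288.99519, lat 110.47855.
Field: 288.99519/20 → 14 → O, 110.47855/10 → 11 → L; chars OL.
Square: 8.99519/2 → 4, 0.47855/1 → 0; chars 40.
Subsquare: 0.99519/0.0833333 → 11 → l, 0.47855/0.0416667 → 11 → l; chars ll.
Extended square: 0.07853/0.00833333 → 9, 0.02022/0.00416667 → 4; chars 94.

OL40ll94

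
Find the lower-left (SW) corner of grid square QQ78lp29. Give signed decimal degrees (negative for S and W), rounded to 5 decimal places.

Field Q=16, Q=16: +16·20° lon, +16·10° lat → SW at lon 140°, lat 70°.
Square 7, 8: +7·2° lon, +8·1° lat → SW at lon 154°, lat 78°.
Subsquare l=11, p=15: +11·0.0833333° lon, +15·0.0416667° lat → SW at lon 154.917°, lat 78.625°.
Extended square 2, 9: +2·0.00833333° lon, +9·0.00416667° lat → SW at lon 154.933°, lat 78.6625°.
latitude 78.66250, longitude 154.93333.

78.66250, 154.93333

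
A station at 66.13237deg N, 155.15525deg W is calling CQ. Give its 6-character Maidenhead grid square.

BP26kd

Offset from 180°W / 90°S: lon 24.8448°, lat 156.1324°.
Field (20°×10°, letters A–R): 24.8448/20 → 1 → B, 156.1324/10 → 15 → P; chars BP.
Square (2°×1°, digits 0–9): 4.8448/2 → 2, 6.1324/1 → 6; chars 26.
Subsquare (5′×2.5′, letters a–x): 0.8448/0.0833333 → 10 → k, 0.1324/0.0416667 → 3 → d; chars kd.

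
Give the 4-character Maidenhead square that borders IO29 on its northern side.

IP20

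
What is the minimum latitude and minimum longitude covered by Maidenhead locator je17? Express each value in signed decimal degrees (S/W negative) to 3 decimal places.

Field J=9, E=4: +9·20° lon, +4·10° lat → SW at lon 0°, lat -50°.
Square 1, 7: +1·2° lon, +7·1° lat → SW at lon 2°, lat -43°.
latitude -43.000, longitude 2.000.

-43.000, 2.000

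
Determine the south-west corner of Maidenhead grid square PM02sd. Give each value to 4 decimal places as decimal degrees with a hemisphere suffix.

Field P=15, M=12: +15·20° lon, +12·10° lat → SW at lon 120°, lat 30°.
Square 0, 2: +0·2° lon, +2·1° lat → SW at lon 120°, lat 32°.
Subsquare s=18, d=3: +18·0.0833333° lon, +3·0.0416667° lat → SW at lon 121.5°, lat 32.125°.
latitude 32.1250° N, longitude 121.5000° E.

32.1250° N, 121.5000° E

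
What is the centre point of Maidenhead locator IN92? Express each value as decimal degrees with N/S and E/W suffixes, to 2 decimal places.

Field I=8, N=13: +8·20° lon, +13·10° lat → SW at lon -20°, lat 40°.
Square 9, 2: +9·2° lon, +2·1° lat → SW at lon -2°, lat 42°.
Cell spans 2° lon × 1° lat. Centre is SW corner plus half of each.
latitude 42.50° N, longitude 1.00° W.

42.50° N, 1.00° W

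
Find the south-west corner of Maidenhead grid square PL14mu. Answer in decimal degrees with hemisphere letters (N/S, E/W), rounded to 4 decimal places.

Field P=15, L=11: +15·20° lon, +11·10° lat → SW at lon 120°, lat 20°.
Square 1, 4: +1·2° lon, +4·1° lat → SW at lon 122°, lat 24°.
Subsquare m=12, u=20: +12·0.0833333° lon, +20·0.0416667° lat → SW at lon 123°, lat 24.8333°.
latitude 24.8333° N, longitude 123.0000° E.

24.8333° N, 123.0000° E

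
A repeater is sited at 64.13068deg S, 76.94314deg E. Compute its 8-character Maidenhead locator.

MC85lu38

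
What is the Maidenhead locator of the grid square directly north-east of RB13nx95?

RB13ox06

Longitude extended square 9; +1 → 10, wraps to 0, carry into subsquare.
Longitude subsquare n = 13; +1 → 14 = o.
Latitude extended square 5; +1 → 6.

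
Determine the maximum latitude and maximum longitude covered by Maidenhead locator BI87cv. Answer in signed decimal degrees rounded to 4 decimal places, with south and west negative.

Field B=1, I=8: +1·20° lon, +8·10° lat → SW at lon -160°, lat -10°.
Square 8, 7: +8·2° lon, +7·1° lat → SW at lon -144°, lat -3°.
Subsquare c=2, v=21: +2·0.0833333° lon, +21·0.0416667° lat → SW at lon -143.833°, lat -2.125°.
Cell spans 0.0833333° lon × 0.0416667° lat. NE corner is SW corner plus one full cell.
latitude -2.0833, longitude -143.7500.

-2.0833, -143.7500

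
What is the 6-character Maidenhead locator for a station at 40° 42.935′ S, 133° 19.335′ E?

PE69pg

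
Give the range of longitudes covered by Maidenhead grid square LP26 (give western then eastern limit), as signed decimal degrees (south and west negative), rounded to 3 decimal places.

44.000, 46.000

Field L=11, P=15: +11·20° lon, +15·10° lat → SW at lon 40°, lat 60°.
Square 2, 6: +2·2° lon, +6·1° lat → SW at lon 44°, lat 66°.
Cell spans 2° lon × 1° lat.
west 44.000, east 46.000.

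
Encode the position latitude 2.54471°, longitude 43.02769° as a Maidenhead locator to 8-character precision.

Add 180° to longitude and 90° to latitude: 223.02769, 92.54471.
Field (20°×10°, letters A–R): 223.02769/20 → 11 → L, 92.54471/10 → 9 → J; chars LJ.
Square (2°×1°, digits 0–9): 3.02769/2 → 1, 2.54471/1 → 2; chars 12.
Subsquare (5′×2.5′, letters a–x): 1.02769/0.0833333 → 12 → m, 0.54471/0.0416667 → 13 → n; chars mn.
Extended square (30″×15″, digits 0–9): 0.02769/0.00833333 → 3, 0.00304/0.00416667 → 0; chars 30.

LJ12mn30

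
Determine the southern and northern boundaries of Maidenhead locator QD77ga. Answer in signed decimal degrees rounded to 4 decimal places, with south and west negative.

-53.0000, -52.9583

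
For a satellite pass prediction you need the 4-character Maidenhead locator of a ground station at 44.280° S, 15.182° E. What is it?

Offset from 180°W / 90°S: lon 195.18°, lat 45.72°.
Field: 195.18/20 → 9 → J, 45.72/10 → 4 → E; chars JE.
Square: 15.18/2 → 7, 5.72/1 → 5; chars 75.

JE75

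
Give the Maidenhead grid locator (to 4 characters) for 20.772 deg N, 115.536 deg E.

OL70

Shift to the Maidenhead origin (180°W, 90°S): lon 295.54, lat 110.77.
Field: lon ⌊295.54/20⌋ = 14 → O; lat ⌊110.77/10⌋ = 11 → L.
Square: lon ⌊15.54/2⌋ = 7; lat ⌊0.77/1⌋ = 0.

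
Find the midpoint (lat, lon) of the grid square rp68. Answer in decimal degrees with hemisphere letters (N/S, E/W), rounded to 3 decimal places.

Field R=17, P=15: +17·20° lon, +15·10° lat → SW at lon 160°, lat 60°.
Square 6, 8: +6·2° lon, +8·1° lat → SW at lon 172°, lat 68°.
Cell spans 2° lon × 1° lat. Centre is SW corner plus half of each.
latitude 68.500° N, longitude 173.000° E.

68.500° N, 173.000° E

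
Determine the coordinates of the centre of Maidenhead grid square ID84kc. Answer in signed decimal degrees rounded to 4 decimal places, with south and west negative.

Field I=8, D=3: +8·20° lon, +3·10° lat → SW at lon -20°, lat -60°.
Square 8, 4: +8·2° lon, +4·1° lat → SW at lon -4°, lat -56°.
Subsquare k=10, c=2: +10·0.0833333° lon, +2·0.0416667° lat → SW at lon -3.16667°, lat -55.9167°.
Cell spans 0.0833333° lon × 0.0416667° lat. Centre is SW corner plus half of each.
latitude -55.8958, longitude -3.1250.

-55.8958, -3.1250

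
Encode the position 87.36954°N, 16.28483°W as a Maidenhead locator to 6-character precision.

Shift to the Maidenhead origin (180°W, 90°S): lon 163.7152, lat 177.3695.
Field: 163.7152/20 → 8 → I, 177.3695/10 → 17 → R; chars IR.
Square: 3.7152/2 → 1, 7.3695/1 → 7; chars 17.
Subsquare: 1.7152/0.0833333 → 20 → u, 0.3695/0.0416667 → 8 → i; chars ui.

IR17ui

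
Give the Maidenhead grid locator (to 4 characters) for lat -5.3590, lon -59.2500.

GI04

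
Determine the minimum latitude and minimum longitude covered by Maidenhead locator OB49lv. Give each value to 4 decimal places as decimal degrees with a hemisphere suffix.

70.1250° S, 108.9167° E

Field O=14, B=1: +14·20° lon, +1·10° lat → SW at lon 100°, lat -80°.
Square 4, 9: +4·2° lon, +9·1° lat → SW at lon 108°, lat -71°.
Subsquare l=11, v=21: +11·0.0833333° lon, +21·0.0416667° lat → SW at lon 108.917°, lat -70.125°.
latitude 70.1250° S, longitude 108.9167° E.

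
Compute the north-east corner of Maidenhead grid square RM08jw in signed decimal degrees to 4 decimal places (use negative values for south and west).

38.9583, 160.8333

Field R=17, M=12: +17·20° lon, +12·10° lat → SW at lon 160°, lat 30°.
Square 0, 8: +0·2° lon, +8·1° lat → SW at lon 160°, lat 38°.
Subsquare j=9, w=22: +9·0.0833333° lon, +22·0.0416667° lat → SW at lon 160.75°, lat 38.9167°.
Cell spans 0.0833333° lon × 0.0416667° lat. NE corner is SW corner plus one full cell.
latitude 38.9583, longitude 160.8333.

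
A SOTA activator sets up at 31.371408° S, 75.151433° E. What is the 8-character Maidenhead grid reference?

MF78np80

Shift to the Maidenhead origin (180°W, 90°S): lon 255.15143, lat 58.62859.
Field: 255.15143/20 → 12 → M, 58.62859/10 → 5 → F; chars MF.
Square: 15.15143/2 → 7, 8.62859/1 → 8; chars 78.
Subsquare: 1.15143/0.0833333 → 13 → n, 0.62859/0.0416667 → 15 → p; chars np.
Extended square: 0.06810/0.00833333 → 8, 0.00359/0.00416667 → 0; chars 80.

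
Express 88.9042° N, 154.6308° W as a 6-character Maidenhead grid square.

BR28qv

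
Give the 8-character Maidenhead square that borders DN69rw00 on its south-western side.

DN69qv99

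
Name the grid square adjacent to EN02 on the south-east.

EN11

Longitude square 0; +1 → 1.
Latitude square 2; −1 → 1.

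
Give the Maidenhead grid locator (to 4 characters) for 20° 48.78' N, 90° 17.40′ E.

NL50

Add 180° to longitude and 90° to latitude: 270.29, 110.81.
Field: 270.29/20 → 13 → N, 110.81/10 → 11 → L; chars NL.
Square: 10.29/2 → 5, 0.81/1 → 0; chars 50.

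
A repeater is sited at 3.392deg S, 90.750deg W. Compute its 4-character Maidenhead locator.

EI46

Offset from 180°W / 90°S: lon 89.25°, lat 86.61°.
Field (20°×10°, letters A–R): 89.25/20 → 4 → E, 86.61/10 → 8 → I; chars EI.
Square (2°×1°, digits 0–9): 9.25/2 → 4, 6.61/1 → 6; chars 46.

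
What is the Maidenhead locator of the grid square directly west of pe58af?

Longitude subsquare a = 0; −1 → -1, wraps to 23 = x, carry into square.
Longitude square 5; −1 → 4.
The latitude characters are unchanged.

PE48xf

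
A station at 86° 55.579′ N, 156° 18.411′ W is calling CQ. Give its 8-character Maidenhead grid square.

Shift to the Maidenhead origin (180°W, 90°S): lon 23.69315, lat 176.92632.
Field (20°×10°, letters A–R): 23.69315/20 → 1 → B, 176.92632/10 → 17 → R; chars BR.
Square (2°×1°, digits 0–9): 3.69315/2 → 1, 6.92632/1 → 6; chars 16.
Subsquare (5′×2.5′, letters a–x): 1.69315/0.0833333 → 20 → u, 0.92632/0.0416667 → 22 → w; chars uw.
Extended square (30″×15″, digits 0–9): 0.02648/0.00833333 → 3, 0.00965/0.00416667 → 2; chars 32.

BR16uw32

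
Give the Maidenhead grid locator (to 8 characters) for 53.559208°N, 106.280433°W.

DO63un64

Offset from 180°W / 90°S: lon 73.71957°, lat 143.55921°.
Field: 73.71957/20 → 3 → D, 143.55921/10 → 14 → O; chars DO.
Square: 13.71957/2 → 6, 3.55921/1 → 3; chars 63.
Subsquare: 1.71957/0.0833333 → 20 → u, 0.55921/0.0416667 → 13 → n; chars un.
Extended square: 0.05290/0.00833333 → 6, 0.01754/0.00416667 → 4; chars 64.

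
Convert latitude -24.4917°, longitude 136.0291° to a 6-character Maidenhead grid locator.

Offset from 180°W / 90°S: lon 316.0291°, lat 65.5083°.
Field: lon ⌊316.0291/20⌋ = 15 → P; lat ⌊65.5083/10⌋ = 6 → G.
Square: lon ⌊16.0291/2⌋ = 8; lat ⌊5.5083/1⌋ = 5.
Subsquare: lon ⌊0.0291/0.0833333⌋ = 0 → a; lat ⌊0.5083/0.0416667⌋ = 12 → m.

PG85am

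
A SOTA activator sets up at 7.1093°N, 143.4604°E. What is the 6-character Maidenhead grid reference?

Shift to the Maidenhead origin (180°W, 90°S): lon 323.4604, lat 97.1093.
Field: 323.4604/20 → 16 → Q, 97.1093/10 → 9 → J; chars QJ.
Square: 3.4604/2 → 1, 7.1093/1 → 7; chars 17.
Subsquare: 1.4604/0.0833333 → 17 → r, 0.1093/0.0416667 → 2 → c; chars rc.

QJ17rc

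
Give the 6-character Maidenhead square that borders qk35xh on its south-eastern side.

QK45ag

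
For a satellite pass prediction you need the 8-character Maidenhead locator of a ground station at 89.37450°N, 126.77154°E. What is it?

Add 180° to longitude and 90° to latitude: 306.77154, 179.37450.
Field: lon ⌊306.77154/20⌋ = 15 → P; lat ⌊179.37450/10⌋ = 17 → R.
Square: lon ⌊6.77154/2⌋ = 3; lat ⌊9.37450/1⌋ = 9.
Subsquare: lon ⌊0.77154/0.0833333⌋ = 9 → j; lat ⌊0.37450/0.0416667⌋ = 8 → i.
Extended square: lon ⌊0.02154/0.00833333⌋ = 2; lat ⌊0.04117/0.00416667⌋ = 9.

PR39ji29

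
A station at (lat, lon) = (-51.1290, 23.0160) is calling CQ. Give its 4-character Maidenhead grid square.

KD18

Add 180° to longitude and 90° to latitude: 203.02, 38.87.
Field: lon ⌊203.02/20⌋ = 10 → K; lat ⌊38.87/10⌋ = 3 → D.
Square: lon ⌊3.02/2⌋ = 1; lat ⌊8.87/1⌋ = 8.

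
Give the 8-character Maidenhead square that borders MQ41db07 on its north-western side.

MQ41cb98

Longitude extended square 0; −1 → -1, wraps to 9, carry into subsquare.
Longitude subsquare d = 3; −1 → 2 = c.
Latitude extended square 7; +1 → 8.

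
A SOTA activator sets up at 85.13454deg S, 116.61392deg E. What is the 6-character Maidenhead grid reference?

Offset from 180°W / 90°S: lon 296.6139°, lat 4.8655°.
Field (20°×10°, letters A–R): 296.6139/20 → 14 → O, 4.8655/10 → 0 → A; chars OA.
Square (2°×1°, digits 0–9): 16.6139/2 → 8, 4.8655/1 → 4; chars 84.
Subsquare (5′×2.5′, letters a–x): 0.6139/0.0833333 → 7 → h, 0.8655/0.0416667 → 20 → u; chars hu.

OA84hu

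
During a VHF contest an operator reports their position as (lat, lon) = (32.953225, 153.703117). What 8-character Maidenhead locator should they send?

QM62uw48

Shift to the Maidenhead origin (180°W, 90°S): lon 333.70312, lat 122.95323.
Field: lon ⌊333.70312/20⌋ = 16 → Q; lat ⌊122.95323/10⌋ = 12 → M.
Square: lon ⌊13.70312/2⌋ = 6; lat ⌊2.95323/1⌋ = 2.
Subsquare: lon ⌊1.70312/0.0833333⌋ = 20 → u; lat ⌊0.95323/0.0416667⌋ = 22 → w.
Extended square: lon ⌊0.03645/0.00833333⌋ = 4; lat ⌊0.03656/0.00416667⌋ = 8.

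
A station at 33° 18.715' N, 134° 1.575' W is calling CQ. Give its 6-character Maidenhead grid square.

CM23xh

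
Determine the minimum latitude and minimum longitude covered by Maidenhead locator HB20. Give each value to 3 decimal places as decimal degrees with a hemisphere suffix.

80.000° S, 36.000° W

Field H=7, B=1: +7·20° lon, +1·10° lat → SW at lon -40°, lat -80°.
Square 2, 0: +2·2° lon, +0·1° lat → SW at lon -36°, lat -80°.
latitude 80.000° S, longitude 36.000° W.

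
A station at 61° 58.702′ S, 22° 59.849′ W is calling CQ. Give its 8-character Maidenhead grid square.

HC88ma05

Add 180° to longitude and 90° to latitude: 157.00252, 28.02163.
Field (20°×10°, letters A–R): lon ⌊157.00252/20⌋ = 7 → H; lat ⌊28.02163/10⌋ = 2 → C.
Square (2°×1°, digits 0–9): lon ⌊17.00252/2⌋ = 8; lat ⌊8.02163/1⌋ = 8.
Subsquare (5′×2.5′, letters a–x): lon ⌊1.00252/0.0833333⌋ = 12 → m; lat ⌊0.02163/0.0416667⌋ = 0 → a.
Extended square (30″×15″, digits 0–9): lon ⌊0.00252/0.00833333⌋ = 0; lat ⌊0.02163/0.00416667⌋ = 5.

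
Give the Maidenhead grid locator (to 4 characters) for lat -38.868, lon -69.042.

FF51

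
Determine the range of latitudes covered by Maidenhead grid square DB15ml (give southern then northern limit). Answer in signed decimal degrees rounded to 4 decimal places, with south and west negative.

Field D=3, B=1: +3·20° lon, +1·10° lat → SW at lon -120°, lat -80°.
Square 1, 5: +1·2° lon, +5·1° lat → SW at lon -118°, lat -75°.
Subsquare m=12, l=11: +12·0.0833333° lon, +11·0.0416667° lat → SW at lon -117°, lat -74.5417°.
Cell spans 0.0833333° lon × 0.0416667° lat.
south -74.5417, north -74.5000.

-74.5417, -74.5000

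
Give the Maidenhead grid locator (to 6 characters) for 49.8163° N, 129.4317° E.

Offset from 180°W / 90°S: lon 309.4317°, lat 139.8163°.
Field: lon ⌊309.4317/20⌋ = 15 → P; lat ⌊139.8163/10⌋ = 13 → N.
Square: lon ⌊9.4317/2⌋ = 4; lat ⌊9.8163/1⌋ = 9.
Subsquare: lon ⌊1.4317/0.0833333⌋ = 17 → r; lat ⌊0.8163/0.0416667⌋ = 19 → t.

PN49rt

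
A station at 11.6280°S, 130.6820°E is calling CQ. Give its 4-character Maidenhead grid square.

Offset from 180°W / 90°S: lon 310.68°, lat 78.37°.
Field: lon ⌊310.68/20⌋ = 15 → P; lat ⌊78.37/10⌋ = 7 → H.
Square: lon ⌊10.68/2⌋ = 5; lat ⌊8.37/1⌋ = 8.

PH58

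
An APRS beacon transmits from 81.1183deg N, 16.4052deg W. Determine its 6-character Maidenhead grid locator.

Add 180° to longitude and 90° to latitude: 163.5948, 171.1183.
Field: 163.5948/20 → 8 → I, 171.1183/10 → 17 → R; chars IR.
Square: 3.5948/2 → 1, 1.1183/1 → 1; chars 11.
Subsquare: 1.5948/0.0833333 → 19 → t, 0.1183/0.0416667 → 2 → c; chars tc.

IR11tc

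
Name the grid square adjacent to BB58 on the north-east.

Longitude square 5; +1 → 6.
Latitude square 8; +1 → 9.

BB69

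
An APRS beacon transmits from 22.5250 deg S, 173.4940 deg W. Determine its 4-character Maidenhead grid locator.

AG37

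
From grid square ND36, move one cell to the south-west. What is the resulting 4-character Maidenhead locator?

Longitude square 3; −1 → 2.
Latitude square 6; −1 → 5.

ND25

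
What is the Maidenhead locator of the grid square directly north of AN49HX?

AO40ha

Latitude subsquare x = 23; +1 → 24, wraps to 0 = a, carry into square.
Latitude square 9; +1 → 10, wraps to 0, carry into field.
Latitude field N = 13; +1 → 14 = O.
The longitude characters are unchanged.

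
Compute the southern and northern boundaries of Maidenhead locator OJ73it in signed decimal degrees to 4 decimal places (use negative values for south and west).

Field O=14, J=9: +14·20° lon, +9·10° lat → SW at lon 100°, lat 0°.
Square 7, 3: +7·2° lon, +3·1° lat → SW at lon 114°, lat 3°.
Subsquare i=8, t=19: +8·0.0833333° lon, +19·0.0416667° lat → SW at lon 114.667°, lat 3.79167°.
Cell spans 0.0833333° lon × 0.0416667° lat.
south 3.7917, north 3.8333.

3.7917, 3.8333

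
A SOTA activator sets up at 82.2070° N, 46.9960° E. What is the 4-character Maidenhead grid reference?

Add 180° to longitude and 90° to latitude: 227.00, 172.21.
Field: 227.00/20 → 11 → L, 172.21/10 → 17 → R; chars LR.
Square: 7.00/2 → 3, 2.21/1 → 2; chars 32.

LR32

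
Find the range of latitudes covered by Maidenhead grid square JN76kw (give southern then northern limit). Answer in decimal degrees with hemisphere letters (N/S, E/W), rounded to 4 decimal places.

46.9167° N, 46.9583° N

Field J=9, N=13: +9·20° lon, +13·10° lat → SW at lon 0°, lat 40°.
Square 7, 6: +7·2° lon, +6·1° lat → SW at lon 14°, lat 46°.
Subsquare k=10, w=22: +10·0.0833333° lon, +22·0.0416667° lat → SW at lon 14.8333°, lat 46.9167°.
Cell spans 0.0833333° lon × 0.0416667° lat.
south 46.9167° N, north 46.9583° N.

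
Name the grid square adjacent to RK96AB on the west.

RK86xb

Longitude subsquare a = 0; −1 → -1, wraps to 23 = x, carry into square.
Longitude square 9; −1 → 8.
The latitude characters are unchanged.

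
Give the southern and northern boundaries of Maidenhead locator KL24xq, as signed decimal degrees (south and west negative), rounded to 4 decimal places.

24.6667, 24.7083

Field K=10, L=11: +10·20° lon, +11·10° lat → SW at lon 20°, lat 20°.
Square 2, 4: +2·2° lon, +4·1° lat → SW at lon 24°, lat 24°.
Subsquare x=23, q=16: +23·0.0833333° lon, +16·0.0416667° lat → SW at lon 25.9167°, lat 24.6667°.
Cell spans 0.0833333° lon × 0.0416667° lat.
south 24.6667, north 24.7083.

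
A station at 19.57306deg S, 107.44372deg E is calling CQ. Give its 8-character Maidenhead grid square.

OH30rk32

Shift to the Maidenhead origin (180°W, 90°S): lon 287.44372, lat 70.42694.
Field: 287.44372/20 → 14 → O, 70.42694/10 → 7 → H; chars OH.
Square: 7.44372/2 → 3, 0.42694/1 → 0; chars 30.
Subsquare: 1.44372/0.0833333 → 17 → r, 0.42694/0.0416667 → 10 → k; chars rk.
Extended square: 0.02705/0.00833333 → 3, 0.01027/0.00416667 → 2; chars 32.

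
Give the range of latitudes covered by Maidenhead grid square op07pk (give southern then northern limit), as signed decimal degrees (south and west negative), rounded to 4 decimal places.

67.4167, 67.4583

Field O=14, P=15: +14·20° lon, +15·10° lat → SW at lon 100°, lat 60°.
Square 0, 7: +0·2° lon, +7·1° lat → SW at lon 100°, lat 67°.
Subsquare p=15, k=10: +15·0.0833333° lon, +10·0.0416667° lat → SW at lon 101.25°, lat 67.4167°.
Cell spans 0.0833333° lon × 0.0416667° lat.
south 67.4167, north 67.4583.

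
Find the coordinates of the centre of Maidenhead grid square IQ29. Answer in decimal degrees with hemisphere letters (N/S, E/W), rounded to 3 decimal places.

79.500° N, 15.000° W

Field I=8, Q=16: +8·20° lon, +16·10° lat → SW at lon -20°, lat 70°.
Square 2, 9: +2·2° lon, +9·1° lat → SW at lon -16°, lat 79°.
Cell spans 2° lon × 1° lat. Centre is SW corner plus half of each.
latitude 79.500° N, longitude 15.000° W.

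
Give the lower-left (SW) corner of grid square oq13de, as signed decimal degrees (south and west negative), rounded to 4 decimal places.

73.1667, 102.2500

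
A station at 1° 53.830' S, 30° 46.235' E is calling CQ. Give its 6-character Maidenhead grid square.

Add 180° to longitude and 90° to latitude: 210.7706, 88.1028.
Field (20°×10°, letters A–R): lon ⌊210.7706/20⌋ = 10 → K; lat ⌊88.1028/10⌋ = 8 → I.
Square (2°×1°, digits 0–9): lon ⌊10.7706/2⌋ = 5; lat ⌊8.1028/1⌋ = 8.
Subsquare (5′×2.5′, letters a–x): lon ⌊0.7706/0.0833333⌋ = 9 → j; lat ⌊0.1028/0.0416667⌋ = 2 → c.

KI58jc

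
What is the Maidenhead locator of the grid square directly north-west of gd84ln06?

GD84kn97

Longitude extended square 0; −1 → -1, wraps to 9, carry into subsquare.
Longitude subsquare l = 11; −1 → 10 = k.
Latitude extended square 6; +1 → 7.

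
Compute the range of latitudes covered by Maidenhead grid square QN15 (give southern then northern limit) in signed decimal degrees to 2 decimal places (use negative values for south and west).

45.00, 46.00

Field Q=16, N=13: +16·20° lon, +13·10° lat → SW at lon 140°, lat 40°.
Square 1, 5: +1·2° lon, +5·1° lat → SW at lon 142°, lat 45°.
Cell spans 2° lon × 1° lat.
south 45.00, north 46.00.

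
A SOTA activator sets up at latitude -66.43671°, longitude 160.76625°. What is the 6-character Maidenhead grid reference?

Offset from 180°W / 90°S: lon 340.7663°, lat 23.5633°.
Field (20°×10°, letters A–R): lon ⌊340.7663/20⌋ = 17 → R; lat ⌊23.5633/10⌋ = 2 → C.
Square (2°×1°, digits 0–9): lon ⌊0.7663/2⌋ = 0; lat ⌊3.5633/1⌋ = 3.
Subsquare (5′×2.5′, letters a–x): lon ⌊0.7663/0.0833333⌋ = 9 → j; lat ⌊0.5633/0.0416667⌋ = 13 → n.

RC03jn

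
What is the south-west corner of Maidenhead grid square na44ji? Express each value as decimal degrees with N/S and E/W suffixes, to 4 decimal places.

85.6667° S, 88.7500° E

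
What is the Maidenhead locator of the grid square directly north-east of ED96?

FD07

Longitude square 9; +1 → 10, wraps to 0, carry into field.
Longitude field E = 4; +1 → 5 = F.
Latitude square 6; +1 → 7.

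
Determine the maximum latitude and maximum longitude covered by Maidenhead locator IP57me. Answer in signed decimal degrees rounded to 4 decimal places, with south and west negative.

67.2083, -8.9167

Field I=8, P=15: +8·20° lon, +15·10° lat → SW at lon -20°, lat 60°.
Square 5, 7: +5·2° lon, +7·1° lat → SW at lon -10°, lat 67°.
Subsquare m=12, e=4: +12·0.0833333° lon, +4·0.0416667° lat → SW at lon -9°, lat 67.1667°.
Cell spans 0.0833333° lon × 0.0416667° lat. NE corner is SW corner plus one full cell.
latitude 67.2083, longitude -8.9167.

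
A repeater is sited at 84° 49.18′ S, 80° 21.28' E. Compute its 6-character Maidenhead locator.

NA05ee

Add 180° to longitude and 90° to latitude: 260.3547, 5.1803.
Field: lon ⌊260.3547/20⌋ = 13 → N; lat ⌊5.1803/10⌋ = 0 → A.
Square: lon ⌊0.3547/2⌋ = 0; lat ⌊5.1803/1⌋ = 5.
Subsquare: lon ⌊0.3547/0.0833333⌋ = 4 → e; lat ⌊0.1803/0.0416667⌋ = 4 → e.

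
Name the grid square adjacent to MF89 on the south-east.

Longitude square 8; +1 → 9.
Latitude square 9; −1 → 8.

MF98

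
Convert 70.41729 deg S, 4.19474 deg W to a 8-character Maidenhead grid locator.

Add 180° to longitude and 90° to latitude: 175.80526, 19.58271.
Field: lon ⌊175.80526/20⌋ = 8 → I; lat ⌊19.58271/10⌋ = 1 → B.
Square: lon ⌊15.80526/2⌋ = 7; lat ⌊9.58271/1⌋ = 9.
Subsquare: lon ⌊1.80526/0.0833333⌋ = 21 → v; lat ⌊0.58271/0.0416667⌋ = 13 → n.
Extended square: lon ⌊0.05526/0.00833333⌋ = 6; lat ⌊0.04104/0.00416667⌋ = 9.

IB79vn69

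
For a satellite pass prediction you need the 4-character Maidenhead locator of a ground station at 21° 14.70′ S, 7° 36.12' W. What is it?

Add 180° to longitude and 90° to latitude: 172.40, 68.75.
Field: 172.40/20 → 8 → I, 68.75/10 → 6 → G; chars IG.
Square: 12.40/2 → 6, 8.75/1 → 8; chars 68.

IG68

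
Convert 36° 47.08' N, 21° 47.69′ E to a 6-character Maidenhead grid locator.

KM06vs

Shift to the Maidenhead origin (180°W, 90°S): lon 201.7948, lat 126.7847.
Field (20°×10°, letters A–R): lon ⌊201.7948/20⌋ = 10 → K; lat ⌊126.7847/10⌋ = 12 → M.
Square (2°×1°, digits 0–9): lon ⌊1.7948/2⌋ = 0; lat ⌊6.7847/1⌋ = 6.
Subsquare (5′×2.5′, letters a–x): lon ⌊1.7948/0.0833333⌋ = 21 → v; lat ⌊0.7847/0.0416667⌋ = 18 → s.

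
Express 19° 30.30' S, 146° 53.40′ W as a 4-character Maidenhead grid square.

Add 180° to longitude and 90° to latitude: 33.11, 70.50.
Field: 33.11/20 → 1 → B, 70.50/10 → 7 → H; chars BH.
Square: 13.11/2 → 6, 0.50/1 → 0; chars 60.

BH60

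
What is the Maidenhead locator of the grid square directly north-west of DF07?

CF98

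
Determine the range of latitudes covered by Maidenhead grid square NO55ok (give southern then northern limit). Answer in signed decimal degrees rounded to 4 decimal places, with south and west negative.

Field N=13, O=14: +13·20° lon, +14·10° lat → SW at lon 80°, lat 50°.
Square 5, 5: +5·2° lon, +5·1° lat → SW at lon 90°, lat 55°.
Subsquare o=14, k=10: +14·0.0833333° lon, +10·0.0416667° lat → SW at lon 91.1667°, lat 55.4167°.
Cell spans 0.0833333° lon × 0.0416667° lat.
south 55.4167, north 55.4583.

55.4167, 55.4583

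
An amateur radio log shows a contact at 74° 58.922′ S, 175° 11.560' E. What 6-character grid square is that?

RB75oa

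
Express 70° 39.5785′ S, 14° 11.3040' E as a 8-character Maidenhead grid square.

Shift to the Maidenhead origin (180°W, 90°S): lon 194.18840, lat 19.34036.
Field: lon ⌊194.18840/20⌋ = 9 → J; lat ⌊19.34036/10⌋ = 1 → B.
Square: lon ⌊14.18840/2⌋ = 7; lat ⌊9.34036/1⌋ = 9.
Subsquare: lon ⌊0.18840/0.0833333⌋ = 2 → c; lat ⌊0.34036/0.0416667⌋ = 8 → i.
Extended square: lon ⌊0.02173/0.00833333⌋ = 2; lat ⌊0.00702/0.00416667⌋ = 1.

JB79ci21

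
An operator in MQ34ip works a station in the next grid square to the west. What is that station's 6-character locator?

Longitude subsquare i = 8; −1 → 7 = h.
The latitude characters are unchanged.

MQ34hp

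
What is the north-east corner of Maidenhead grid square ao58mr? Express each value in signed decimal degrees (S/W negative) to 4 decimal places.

58.7500, -168.9167

Field A=0, O=14: +0·20° lon, +14·10° lat → SW at lon -180°, lat 50°.
Square 5, 8: +5·2° lon, +8·1° lat → SW at lon -170°, lat 58°.
Subsquare m=12, r=17: +12·0.0833333° lon, +17·0.0416667° lat → SW at lon -169°, lat 58.7083°.
Cell spans 0.0833333° lon × 0.0416667° lat. NE corner is SW corner plus one full cell.
latitude 58.7500, longitude -168.9167.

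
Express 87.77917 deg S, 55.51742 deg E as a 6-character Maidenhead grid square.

Offset from 180°W / 90°S: lon 235.5174°, lat 2.2208°.
Field: lon ⌊235.5174/20⌋ = 11 → L; lat ⌊2.2208/10⌋ = 0 → A.
Square: lon ⌊15.5174/2⌋ = 7; lat ⌊2.2208/1⌋ = 2.
Subsquare: lon ⌊1.5174/0.0833333⌋ = 18 → s; lat ⌊0.2208/0.0416667⌋ = 5 → f.

LA72sf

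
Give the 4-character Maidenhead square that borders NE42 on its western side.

NE32

Longitude square 4; −1 → 3.
The latitude characters are unchanged.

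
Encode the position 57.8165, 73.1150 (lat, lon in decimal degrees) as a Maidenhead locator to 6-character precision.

MO67nt

Add 180° to longitude and 90° to latitude: 253.1150, 147.8165.
Field: 253.1150/20 → 12 → M, 147.8165/10 → 14 → O; chars MO.
Square: 13.1150/2 → 6, 7.8165/1 → 7; chars 67.
Subsquare: 1.1150/0.0833333 → 13 → n, 0.8165/0.0416667 → 19 → t; chars nt.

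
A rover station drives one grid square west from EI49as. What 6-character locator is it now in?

EI39xs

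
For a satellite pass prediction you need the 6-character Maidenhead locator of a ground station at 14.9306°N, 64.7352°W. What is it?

FK74pw

Offset from 180°W / 90°S: lon 115.2648°, lat 104.9306°.
Field: lon ⌊115.2648/20⌋ = 5 → F; lat ⌊104.9306/10⌋ = 10 → K.
Square: lon ⌊15.2648/2⌋ = 7; lat ⌊4.9306/1⌋ = 4.
Subsquare: lon ⌊1.2648/0.0833333⌋ = 15 → p; lat ⌊0.9306/0.0416667⌋ = 22 → w.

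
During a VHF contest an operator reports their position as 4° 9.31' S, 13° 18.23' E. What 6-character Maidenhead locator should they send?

Offset from 180°W / 90°S: lon 193.3038°, lat 85.8448°.
Field: 193.3038/20 → 9 → J, 85.8448/10 → 8 → I; chars JI.
Square: 13.3038/2 → 6, 5.8448/1 → 5; chars 65.
Subsquare: 1.3038/0.0833333 → 15 → p, 0.8448/0.0416667 → 20 → u; chars pu.

JI65pu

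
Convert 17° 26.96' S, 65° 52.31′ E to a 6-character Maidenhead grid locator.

Offset from 180°W / 90°S: lon 245.8718°, lat 72.5507°.
Field: 245.8718/20 → 12 → M, 72.5507/10 → 7 → H; chars MH.
Square: 5.8718/2 → 2, 2.5507/1 → 2; chars 22.
Subsquare: 1.8718/0.0833333 → 22 → w, 0.5507/0.0416667 → 13 → n; chars wn.

MH22wn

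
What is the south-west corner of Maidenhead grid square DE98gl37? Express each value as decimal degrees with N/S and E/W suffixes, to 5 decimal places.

41.51250° S, 101.47500° W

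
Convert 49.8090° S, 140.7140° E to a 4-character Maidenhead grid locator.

Offset from 180°W / 90°S: lon 320.71°, lat 40.19°.
Field: 320.71/20 → 16 → Q, 40.19/10 → 4 → E; chars QE.
Square: 0.71/2 → 0, 0.19/1 → 0; chars 00.

QE00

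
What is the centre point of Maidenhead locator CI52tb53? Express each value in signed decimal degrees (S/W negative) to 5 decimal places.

-7.94375, -128.37083

Field C=2, I=8: +2·20° lon, +8·10° lat → SW at lon -140°, lat -10°.
Square 5, 2: +5·2° lon, +2·1° lat → SW at lon -130°, lat -8°.
Subsquare t=19, b=1: +19·0.0833333° lon, +1·0.0416667° lat → SW at lon -128.417°, lat -7.95833°.
Extended square 5, 3: +5·0.00833333° lon, +3·0.00416667° lat → SW at lon -128.375°, lat -7.94583°.
Cell spans 0.00833333° lon × 0.00416667° lat. Centre is SW corner plus half of each.
latitude -7.94375, longitude -128.37083.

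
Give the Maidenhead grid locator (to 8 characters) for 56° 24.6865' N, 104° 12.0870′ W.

Shift to the Maidenhead origin (180°W, 90°S): lon 75.79855, lat 146.41144.
Field: 75.79855/20 → 3 → D, 146.41144/10 → 14 → O; chars DO.
Square: 15.79855/2 → 7, 6.41144/1 → 6; chars 76.
Subsquare: 1.79855/0.0833333 → 21 → v, 0.41144/0.0416667 → 9 → j; chars vj.
Extended square: 0.04855/0.00833333 → 5, 0.03644/0.00416667 → 8; chars 58.

DO76vj58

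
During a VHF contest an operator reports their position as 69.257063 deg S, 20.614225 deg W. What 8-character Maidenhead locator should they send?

HC90qr68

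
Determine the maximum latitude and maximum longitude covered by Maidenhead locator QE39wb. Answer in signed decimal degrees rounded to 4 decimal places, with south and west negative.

Field Q=16, E=4: +16·20° lon, +4·10° lat → SW at lon 140°, lat -50°.
Square 3, 9: +3·2° lon, +9·1° lat → SW at lon 146°, lat -41°.
Subsquare w=22, b=1: +22·0.0833333° lon, +1·0.0416667° lat → SW at lon 147.833°, lat -40.9583°.
Cell spans 0.0833333° lon × 0.0416667° lat. NE corner is SW corner plus one full cell.
latitude -40.9167, longitude 147.9167.

-40.9167, 147.9167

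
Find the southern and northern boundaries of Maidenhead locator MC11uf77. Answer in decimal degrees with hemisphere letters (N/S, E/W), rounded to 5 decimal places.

68.76250° S, 68.75833° S

Field M=12, C=2: +12·20° lon, +2·10° lat → SW at lon 60°, lat -70°.
Square 1, 1: +1·2° lon, +1·1° lat → SW at lon 62°, lat -69°.
Subsquare u=20, f=5: +20·0.0833333° lon, +5·0.0416667° lat → SW at lon 63.6667°, lat -68.7917°.
Extended square 7, 7: +7·0.00833333° lon, +7·0.00416667° lat → SW at lon 63.725°, lat -68.7625°.
Cell spans 0.00833333° lon × 0.00416667° lat.
south 68.76250° S, north 68.75833° S.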